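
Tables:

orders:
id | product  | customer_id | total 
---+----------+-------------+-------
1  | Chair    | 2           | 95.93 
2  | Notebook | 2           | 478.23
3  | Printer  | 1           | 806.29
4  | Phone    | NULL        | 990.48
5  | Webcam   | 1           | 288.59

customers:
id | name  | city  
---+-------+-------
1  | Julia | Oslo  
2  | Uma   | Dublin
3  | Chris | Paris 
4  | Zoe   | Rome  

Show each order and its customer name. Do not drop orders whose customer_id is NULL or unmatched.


LEFT JOIN keeps every row from orders (the left table); where customer_id has no match in customers, the customer columns become NULL. Walk through each order:
  - order 1 (Chair): customer_id=2 -> matches Uma
  - order 2 (Notebook): customer_id=2 -> matches Uma
  - order 3 (Printer): customer_id=1 -> matches Julia
  - order 4 (Phone): customer_id=NULL, no match -> kept with NULL
  - order 5 (Webcam): customer_id=1 -> matches Julia
All 5 rows appear; 1 has NULL customer.

SQL:
SELECT a.product, b.name AS customer
FROM orders a
LEFT JOIN customers b ON a.customer_id = b.id

Result:
product  | customer
---------+---------
Chair    | Uma     
Notebook | Uma     
Printer  | Julia   
Phone    | NULL    
Webcam   | Julia   


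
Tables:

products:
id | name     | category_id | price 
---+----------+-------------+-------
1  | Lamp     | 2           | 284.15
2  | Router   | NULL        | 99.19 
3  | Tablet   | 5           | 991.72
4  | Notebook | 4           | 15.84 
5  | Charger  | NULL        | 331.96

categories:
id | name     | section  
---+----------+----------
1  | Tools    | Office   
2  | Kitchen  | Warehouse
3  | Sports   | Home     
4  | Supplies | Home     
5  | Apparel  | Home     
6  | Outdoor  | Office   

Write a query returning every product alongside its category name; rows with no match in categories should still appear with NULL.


LEFT JOIN keeps every row from products (the left table); where category_id has no match in categories, the category columns become NULL. Walk through each product:
  - product 1 (Lamp): category_id=2 -> matches Kitchen
  - product 2 (Router): category_id=NULL, no match -> kept with NULL
  - product 3 (Tablet): category_id=5 -> matches Apparel
  - product 4 (Notebook): category_id=4 -> matches Supplies
  - product 5 (Charger): category_id=NULL, no match -> kept with NULL
All 5 rows appear; 2 have NULL category.

SQL:
SELECT a.name, b.name AS category
FROM products a
LEFT JOIN categories b ON a.category_id = b.id

Result:
name     | category
---------+---------
Lamp     | Kitchen 
Router   | NULL    
Tablet   | Apparel 
Notebook | Supplies
Charger  | NULL    


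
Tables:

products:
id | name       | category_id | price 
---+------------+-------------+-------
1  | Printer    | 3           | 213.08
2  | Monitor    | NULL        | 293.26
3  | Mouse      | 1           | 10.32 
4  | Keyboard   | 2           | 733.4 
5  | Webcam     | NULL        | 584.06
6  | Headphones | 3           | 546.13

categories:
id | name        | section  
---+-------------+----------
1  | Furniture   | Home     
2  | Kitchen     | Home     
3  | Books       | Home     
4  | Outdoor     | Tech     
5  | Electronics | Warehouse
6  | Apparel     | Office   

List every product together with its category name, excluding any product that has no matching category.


INNER JOIN keeps only products rows whose category_id matches an id in categories. Walk through each product:
  - product 1 (Printer): category_id=3 -> matches Books
  - product 2 (Monitor): category_id=NULL, no match -> dropped
  - product 3 (Mouse): category_id=1 -> matches Furniture
  - product 4 (Keyboard): category_id=2 -> matches Kitchen
  - product 5 (Webcam): category_id=NULL, no match -> dropped
  - product 6 (Headphones): category_id=3 -> matches Books
So 2 of 6 rows are dropped.

SQL:
SELECT a.name, b.name AS category
FROM products a
INNER JOIN categories b ON a.category_id = b.id

Result:
name       | category 
-----------+----------
Printer    | Books    
Mouse      | Furniture
Keyboard   | Kitchen  
Headphones | Books    


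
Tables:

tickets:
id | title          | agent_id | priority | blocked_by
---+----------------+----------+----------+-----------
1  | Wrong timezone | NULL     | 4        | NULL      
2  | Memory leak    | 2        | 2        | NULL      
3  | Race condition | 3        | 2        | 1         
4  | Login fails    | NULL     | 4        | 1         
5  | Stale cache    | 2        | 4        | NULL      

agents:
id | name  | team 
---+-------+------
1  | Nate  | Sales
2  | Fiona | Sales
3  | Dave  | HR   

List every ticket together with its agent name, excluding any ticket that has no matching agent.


INNER JOIN keeps only tickets rows whose agent_id matches an id in agents. Walk through each ticket:
  - ticket 1 (Wrong timezone): agent_id=NULL, no match -> dropped
  - ticket 2 (Memory leak): agent_id=2 -> matches Fiona
  - ticket 3 (Race condition): agent_id=3 -> matches Dave
  - ticket 4 (Login fails): agent_id=NULL, no match -> dropped
  - ticket 5 (Stale cache): agent_id=2 -> matches Fiona
So 2 of 5 rows are dropped.

SQL:
SELECT a.title, b.name AS agent
FROM tickets a
INNER JOIN agents b ON a.agent_id = b.id

Result:
title          | agent
---------------+------
Memory leak    | Fiona
Race condition | Dave 
Stale cache    | Fiona


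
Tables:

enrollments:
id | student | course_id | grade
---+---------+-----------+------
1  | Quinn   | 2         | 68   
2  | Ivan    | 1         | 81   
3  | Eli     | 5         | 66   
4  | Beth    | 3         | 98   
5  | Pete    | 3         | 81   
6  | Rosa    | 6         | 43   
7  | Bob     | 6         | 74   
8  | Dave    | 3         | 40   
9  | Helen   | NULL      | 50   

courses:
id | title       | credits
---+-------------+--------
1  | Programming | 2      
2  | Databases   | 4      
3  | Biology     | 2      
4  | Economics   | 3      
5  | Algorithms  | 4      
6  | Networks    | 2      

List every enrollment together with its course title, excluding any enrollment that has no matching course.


INNER JOIN keeps only enrollments rows whose course_id matches an id in courses. Walk through each enrollment:
  - enrollment 1 (Quinn): course_id=2 -> matches Databases
  - enrollment 2 (Ivan): course_id=1 -> matches Programming
  - enrollment 3 (Eli): course_id=5 -> matches Algorithms
  - enrollment 4 (Beth): course_id=3 -> matches Biology
  - enrollment 5 (Pete): course_id=3 -> matches Biology
  - enrollment 6 (Rosa): course_id=6 -> matches Networks
  - enrollment 7 (Bob): course_id=6 -> matches Networks
  - enrollment 8 (Dave): course_id=3 -> matches Biology
  - enrollment 9 (Helen): course_id=NULL, no match -> dropped
So 1 of 9 rows is dropped.

SQL:
SELECT a.student, b.title AS course
FROM enrollments a
INNER JOIN courses b ON a.course_id = b.id

Result:
student | course     
--------+------------
Quinn   | Databases  
Ivan    | Programming
Eli     | Algorithms 
Beth    | Biology    
Pete    | Biology    
Rosa    | Networks   
Bob     | Networks   
Dave    | Biology    


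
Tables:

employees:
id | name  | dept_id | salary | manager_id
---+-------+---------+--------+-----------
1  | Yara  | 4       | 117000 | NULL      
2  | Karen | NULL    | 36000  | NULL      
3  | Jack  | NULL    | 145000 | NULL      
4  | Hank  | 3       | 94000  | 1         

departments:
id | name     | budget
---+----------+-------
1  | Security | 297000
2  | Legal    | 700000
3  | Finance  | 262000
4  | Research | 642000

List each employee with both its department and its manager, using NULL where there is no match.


Two LEFT JOINs from the same base table employees: one to departments via dept_id, one to employees itself via manager_id. Both are LEFT so every employee is preserved.
Match against departments:
  - employee 1 (Yara): dept_id=4 -> matches Research
  - employee 2 (Karen): dept_id=NULL, no match -> kept with NULL
  - employee 3 (Jack): dept_id=NULL, no match -> kept with NULL
  - employee 4 (Hank): dept_id=3 -> matches Finance
Match against employees (self):
  - employee 1 (Yara): manager_id=NULL -> NULL
  - employee 2 (Karen): manager_id=NULL -> NULL
  - employee 3 (Jack): manager_id=NULL -> NULL
  - employee 4 (Hank): manager_id=1 -> Yara

SQL:
SELECT a.name, b.name AS department, c.name AS manager
FROM employees a
LEFT JOIN departments b ON a.dept_id = b.id
LEFT JOIN employees c ON a.manager_id = c.id

Result:
name  | department | manager
------+------------+--------
Yara  | Research   | NULL   
Karen | NULL       | NULL   
Jack  | NULL       | NULL   
Hank  | Finance    | Yara   


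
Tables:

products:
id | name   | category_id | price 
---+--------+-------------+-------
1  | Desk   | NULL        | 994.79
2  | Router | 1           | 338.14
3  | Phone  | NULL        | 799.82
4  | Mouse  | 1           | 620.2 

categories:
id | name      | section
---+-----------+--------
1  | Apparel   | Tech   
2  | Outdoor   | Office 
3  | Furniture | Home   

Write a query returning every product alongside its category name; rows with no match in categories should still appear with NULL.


LEFT JOIN keeps every row from products (the left table); where category_id has no match in categories, the category columns become NULL. Walk through each product:
  - product 1 (Desk): category_id=NULL, no match -> kept with NULL
  - product 2 (Router): category_id=1 -> matches Apparel
  - product 3 (Phone): category_id=NULL, no match -> kept with NULL
  - product 4 (Mouse): category_id=1 -> matches Apparel
All 4 rows appear; 2 have NULL category.

SQL:
SELECT a.name, b.name AS category
FROM products a
LEFT JOIN categories b ON a.category_id = b.id

Result:
name   | category
-------+---------
Desk   | NULL    
Router | Apparel 
Phone  | NULL    
Mouse  | Apparel 


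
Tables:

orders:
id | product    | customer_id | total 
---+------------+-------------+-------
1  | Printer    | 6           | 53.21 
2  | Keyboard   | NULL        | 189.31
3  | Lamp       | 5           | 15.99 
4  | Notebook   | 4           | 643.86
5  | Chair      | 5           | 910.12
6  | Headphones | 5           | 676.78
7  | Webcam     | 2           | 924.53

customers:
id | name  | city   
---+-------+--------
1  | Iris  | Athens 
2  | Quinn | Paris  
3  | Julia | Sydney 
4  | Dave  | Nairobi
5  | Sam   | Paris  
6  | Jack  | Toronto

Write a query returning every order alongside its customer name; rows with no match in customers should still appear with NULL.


LEFT JOIN keeps every row from orders (the left table); where customer_id has no match in customers, the customer columns become NULL. Walk through each order:
  - order 1 (Printer): customer_id=6 -> matches Jack
  - order 2 (Keyboard): customer_id=NULL, no match -> kept with NULL
  - order 3 (Lamp): customer_id=5 -> matches Sam
  - order 4 (Notebook): customer_id=4 -> matches Dave
  - order 5 (Chair): customer_id=5 -> matches Sam
  - order 6 (Headphones): customer_id=5 -> matches Sam
  - order 7 (Webcam): customer_id=2 -> matches Quinn
All 7 rows appear; 1 has NULL customer.

SQL:
SELECT a.product, b.name AS customer
FROM orders a
LEFT JOIN customers b ON a.customer_id = b.id

Result:
product    | customer
-----------+---------
Printer    | Jack    
Keyboard   | NULL    
Lamp       | Sam     
Notebook   | Dave    
Chair      | Sam     
Headphones | Sam     
Webcam     | Quinn   


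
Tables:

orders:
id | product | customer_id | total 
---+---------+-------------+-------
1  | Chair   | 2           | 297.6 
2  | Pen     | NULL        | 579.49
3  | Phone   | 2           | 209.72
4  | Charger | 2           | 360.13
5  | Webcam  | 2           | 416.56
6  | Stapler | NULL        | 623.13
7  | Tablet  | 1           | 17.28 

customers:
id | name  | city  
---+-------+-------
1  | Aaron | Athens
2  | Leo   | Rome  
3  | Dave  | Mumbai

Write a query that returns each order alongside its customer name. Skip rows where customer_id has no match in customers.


INNER JOIN keeps only orders rows whose customer_id matches an id in customers. Walk through each order:
  - order 1 (Chair): customer_id=2 -> matches Leo
  - order 2 (Pen): customer_id=NULL, no match -> dropped
  - order 3 (Phone): customer_id=2 -> matches Leo
  - order 4 (Charger): customer_id=2 -> matches Leo
  - order 5 (Webcam): customer_id=2 -> matches Leo
  - order 6 (Stapler): customer_id=NULL, no match -> dropped
  - order 7 (Tablet): customer_id=1 -> matches Aaron
So 2 of 7 rows are dropped.

SQL:
SELECT a.product, b.name AS customer
FROM orders a
INNER JOIN customers b ON a.customer_id = b.id

Result:
product | customer
--------+---------
Chair   | Leo     
Phone   | Leo     
Charger | Leo     
Webcam  | Leo     
Tablet  | Aaron   


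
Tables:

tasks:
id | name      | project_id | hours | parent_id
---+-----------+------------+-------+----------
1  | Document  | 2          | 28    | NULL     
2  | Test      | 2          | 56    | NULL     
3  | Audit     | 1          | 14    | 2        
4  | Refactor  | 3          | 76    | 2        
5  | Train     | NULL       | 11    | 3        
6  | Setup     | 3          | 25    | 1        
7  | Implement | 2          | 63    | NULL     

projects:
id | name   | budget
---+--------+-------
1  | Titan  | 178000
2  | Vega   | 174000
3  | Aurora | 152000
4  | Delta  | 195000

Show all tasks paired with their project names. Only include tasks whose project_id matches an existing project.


INNER JOIN keeps only tasks rows whose project_id matches an id in projects. Walk through each task:
  - task 1 (Document): project_id=2 -> matches Vega
  - task 2 (Test): project_id=2 -> matches Vega
  - task 3 (Audit): project_id=1 -> matches Titan
  - task 4 (Refactor): project_id=3 -> matches Aurora
  - task 5 (Train): project_id=NULL, no match -> dropped
  - task 6 (Setup): project_id=3 -> matches Aurora
  - task 7 (Implement): project_id=2 -> matches Vega
So 1 of 7 rows is dropped.

SQL:
SELECT a.name, b.name AS project
FROM tasks a
INNER JOIN projects b ON a.project_id = b.id

Result:
name      | project
----------+--------
Document  | Vega   
Test      | Vega   
Audit     | Titan  
Refactor  | Aurora 
Setup     | Aurora 
Implement | Vega   


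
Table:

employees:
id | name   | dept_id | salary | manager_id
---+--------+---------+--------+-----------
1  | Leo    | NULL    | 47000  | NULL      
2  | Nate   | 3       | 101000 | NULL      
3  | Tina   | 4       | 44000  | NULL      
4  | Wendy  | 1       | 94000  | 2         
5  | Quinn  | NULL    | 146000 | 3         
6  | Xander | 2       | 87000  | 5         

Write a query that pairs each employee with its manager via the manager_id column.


This is a self-join: employees is joined to a second copy of itself, matching each row's manager_id to another row's id. Use LEFT JOIN so rows with manager_id=NULL are kept.
  - employee 1 (Leo): manager_id=NULL -> NULL
  - employee 2 (Nate): manager_id=NULL -> NULL
  - employee 3 (Tina): manager_id=NULL -> NULL
  - employee 4 (Wendy): manager_id=2 -> Nate
  - employee 5 (Quinn): manager_id=3 -> Tina
  - employee 6 (Xander): manager_id=5 -> Quinn

SQL:
SELECT a.name AS item, b.name AS manager
FROM employees a
LEFT JOIN employees b ON a.manager_id = b.id

Result:
item   | manager
-------+--------
Leo    | NULL   
Nate   | NULL   
Tina   | NULL   
Wendy  | Nate   
Quinn  | Tina   
Xander | Quinn  


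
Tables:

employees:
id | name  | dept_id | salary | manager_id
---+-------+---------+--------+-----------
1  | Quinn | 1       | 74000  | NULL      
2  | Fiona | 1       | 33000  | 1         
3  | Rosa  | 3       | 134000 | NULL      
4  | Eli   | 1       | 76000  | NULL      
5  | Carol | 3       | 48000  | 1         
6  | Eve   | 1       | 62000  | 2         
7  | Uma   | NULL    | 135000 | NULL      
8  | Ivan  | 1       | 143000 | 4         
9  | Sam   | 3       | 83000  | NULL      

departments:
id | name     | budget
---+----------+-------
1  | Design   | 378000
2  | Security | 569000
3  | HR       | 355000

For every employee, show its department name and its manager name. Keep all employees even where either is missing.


Two LEFT JOINs from the same base table employees: one to departments via dept_id, one to employees itself via manager_id. Both are LEFT so every employee is preserved.
Match against departments:
  - employee 1 (Quinn): dept_id=1 -> matches Design
  - employee 2 (Fiona): dept_id=1 -> matches Design
  - employee 3 (Rosa): dept_id=3 -> matches HR
  - employee 4 (Eli): dept_id=1 -> matches Design
  - employee 5 (Carol): dept_id=3 -> matches HR
  - employee 6 (Eve): dept_id=1 -> matches Design
  - employee 7 (Uma): dept_id=NULL, no match -> kept with NULL
  - employee 8 (Ivan): dept_id=1 -> matches Design
  - employee 9 (Sam): dept_id=3 -> matches HR
Match against employees (self):
  - employee 1 (Quinn): manager_id=NULL -> NULL
  - employee 2 (Fiona): manager_id=1 -> Quinn
  - employee 3 (Rosa): manager_id=NULL -> NULL
  - employee 4 (Eli): manager_id=NULL -> NULL
  - employee 5 (Carol): manager_id=1 -> Quinn
  - employee 6 (Eve): manager_id=2 -> Fiona
  - employee 7 (Uma): manager_id=NULL -> NULL
  - employee 8 (Ivan): manager_id=4 -> Eli
  - employee 9 (Sam): manager_id=NULL -> NULL

SQL:
SELECT a.name, b.name AS department, c.name AS manager
FROM employees a
LEFT JOIN departments b ON a.dept_id = b.id
LEFT JOIN employees c ON a.manager_id = c.id

Result:
name  | department | manager
------+------------+--------
Quinn | Design     | NULL   
Fiona | Design     | Quinn  
Rosa  | HR         | NULL   
Eli   | Design     | NULL   
Carol | HR         | Quinn  
Eve   | Design     | Fiona  
Uma   | NULL       | NULL   
Ivan  | Design     | Eli    
Sam   | HR         | NULL   


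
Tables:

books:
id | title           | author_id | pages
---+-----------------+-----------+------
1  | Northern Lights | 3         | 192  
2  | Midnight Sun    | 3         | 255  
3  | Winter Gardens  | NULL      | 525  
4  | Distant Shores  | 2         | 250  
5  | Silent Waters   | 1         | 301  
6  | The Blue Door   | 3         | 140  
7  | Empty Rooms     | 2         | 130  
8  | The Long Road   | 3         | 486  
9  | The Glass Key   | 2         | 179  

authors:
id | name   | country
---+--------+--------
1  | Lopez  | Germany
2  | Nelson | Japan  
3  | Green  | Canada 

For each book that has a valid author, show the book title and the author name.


INNER JOIN keeps only books rows whose author_id matches an id in authors. Walk through each book:
  - book 1 (Northern Lights): author_id=3 -> matches Green
  - book 2 (Midnight Sun): author_id=3 -> matches Green
  - book 3 (Winter Gardens): author_id=NULL, no match -> dropped
  - book 4 (Distant Shores): author_id=2 -> matches Nelson
  - book 5 (Silent Waters): author_id=1 -> matches Lopez
  - book 6 (The Blue Door): author_id=3 -> matches Green
  - book 7 (Empty Rooms): author_id=2 -> matches Nelson
  - book 8 (The Long Road): author_id=3 -> matches Green
  - book 9 (The Glass Key): author_id=2 -> matches Nelson
So 1 of 9 rows is dropped.

SQL:
SELECT a.title, b.name AS author
FROM books a
INNER JOIN authors b ON a.author_id = b.id

Result:
title           | author
----------------+-------
Northern Lights | Green 
Midnight Sun    | Green 
Distant Shores  | Nelson
Silent Waters   | Lopez 
The Blue Door   | Green 
Empty Rooms     | Nelson
The Long Road   | Green 
The Glass Key   | Nelson


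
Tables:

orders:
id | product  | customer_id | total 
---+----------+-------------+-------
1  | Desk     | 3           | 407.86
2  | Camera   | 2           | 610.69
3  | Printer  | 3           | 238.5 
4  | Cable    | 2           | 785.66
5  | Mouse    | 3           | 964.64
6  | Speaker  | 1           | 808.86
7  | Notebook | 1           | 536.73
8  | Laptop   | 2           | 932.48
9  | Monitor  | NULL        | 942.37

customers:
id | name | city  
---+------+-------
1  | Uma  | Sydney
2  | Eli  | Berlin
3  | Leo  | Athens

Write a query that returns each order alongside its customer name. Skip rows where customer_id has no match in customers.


INNER JOIN keeps only orders rows whose customer_id matches an id in customers. Walk through each order:
  - order 1 (Desk): customer_id=3 -> matches Leo
  - order 2 (Camera): customer_id=2 -> matches Eli
  - order 3 (Printer): customer_id=3 -> matches Leo
  - order 4 (Cable): customer_id=2 -> matches Eli
  - order 5 (Mouse): customer_id=3 -> matches Leo
  - order 6 (Speaker): customer_id=1 -> matches Uma
  - order 7 (Notebook): customer_id=1 -> matches Uma
  - order 8 (Laptop): customer_id=2 -> matches Eli
  - order 9 (Monitor): customer_id=NULL, no match -> dropped
So 1 of 9 rows is dropped.

SQL:
SELECT a.product, b.name AS customer
FROM orders a
INNER JOIN customers b ON a.customer_id = b.id

Result:
product  | customer
---------+---------
Desk     | Leo     
Camera   | Eli     
Printer  | Leo     
Cable    | Eli     
Mouse    | Leo     
Speaker  | Uma     
Notebook | Uma     
Laptop   | Eli     


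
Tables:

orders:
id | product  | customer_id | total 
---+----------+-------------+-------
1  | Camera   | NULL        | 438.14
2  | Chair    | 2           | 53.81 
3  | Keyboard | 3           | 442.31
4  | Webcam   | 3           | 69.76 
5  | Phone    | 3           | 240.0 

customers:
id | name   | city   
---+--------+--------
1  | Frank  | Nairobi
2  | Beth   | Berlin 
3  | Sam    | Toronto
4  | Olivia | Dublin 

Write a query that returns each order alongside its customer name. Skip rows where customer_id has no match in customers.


INNER JOIN keeps only orders rows whose customer_id matches an id in customers. Walk through each order:
  - order 1 (Camera): customer_id=NULL, no match -> dropped
  - order 2 (Chair): customer_id=2 -> matches Beth
  - order 3 (Keyboard): customer_id=3 -> matches Sam
  - order 4 (Webcam): customer_id=3 -> matches Sam
  - order 5 (Phone): customer_id=3 -> matches Sam
So 1 of 5 rows is dropped.

SQL:
SELECT a.product, b.name AS customer
FROM orders a
INNER JOIN customers b ON a.customer_id = b.id

Result:
product  | customer
---------+---------
Chair    | Beth    
Keyboard | Sam     
Webcam   | Sam     
Phone    | Sam     


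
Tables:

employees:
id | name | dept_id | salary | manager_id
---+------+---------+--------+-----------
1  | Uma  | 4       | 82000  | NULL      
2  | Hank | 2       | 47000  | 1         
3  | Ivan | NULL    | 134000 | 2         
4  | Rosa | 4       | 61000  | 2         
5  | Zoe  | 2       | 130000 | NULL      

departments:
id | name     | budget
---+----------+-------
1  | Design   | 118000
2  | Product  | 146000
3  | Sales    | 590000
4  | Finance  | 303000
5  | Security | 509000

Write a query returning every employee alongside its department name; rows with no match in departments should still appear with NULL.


LEFT JOIN keeps every row from employees (the left table); where dept_id has no match in departments, the department columns become NULL. Walk through each employee:
  - employee 1 (Uma): dept_id=4 -> matches Finance
  - employee 2 (Hank): dept_id=2 -> matches Product
  - employee 3 (Ivan): dept_id=NULL, no match -> kept with NULL
  - employee 4 (Rosa): dept_id=4 -> matches Finance
  - employee 5 (Zoe): dept_id=2 -> matches Product
All 5 rows appear; 1 has NULL department.

SQL:
SELECT a.name, b.name AS department
FROM employees a
LEFT JOIN departments b ON a.dept_id = b.id

Result:
name | department
-----+-----------
Uma  | Finance   
Hank | Product   
Ivan | NULL      
Rosa | Finance   
Zoe  | Product   


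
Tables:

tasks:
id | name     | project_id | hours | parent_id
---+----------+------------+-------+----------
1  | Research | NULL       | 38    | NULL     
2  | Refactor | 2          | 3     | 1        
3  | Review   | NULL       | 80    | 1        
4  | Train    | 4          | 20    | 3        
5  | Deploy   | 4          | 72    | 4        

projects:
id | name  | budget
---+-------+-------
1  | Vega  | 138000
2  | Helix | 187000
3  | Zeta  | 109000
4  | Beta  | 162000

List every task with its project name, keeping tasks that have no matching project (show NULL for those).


LEFT JOIN keeps every row from tasks (the left table); where project_id has no match in projects, the project columns become NULL. Walk through each task:
  - task 1 (Research): project_id=NULL, no match -> kept with NULL
  - task 2 (Refactor): project_id=2 -> matches Helix
  - task 3 (Review): project_id=NULL, no match -> kept with NULL
  - task 4 (Train): project_id=4 -> matches Beta
  - task 5 (Deploy): project_id=4 -> matches Beta
All 5 rows appear; 2 have NULL project.

SQL:
SELECT a.name, b.name AS project
FROM tasks a
LEFT JOIN projects b ON a.project_id = b.id

Result:
name     | project
---------+--------
Research | NULL   
Refactor | Helix  
Review   | NULL   
Train    | Beta   
Deploy   | Beta   


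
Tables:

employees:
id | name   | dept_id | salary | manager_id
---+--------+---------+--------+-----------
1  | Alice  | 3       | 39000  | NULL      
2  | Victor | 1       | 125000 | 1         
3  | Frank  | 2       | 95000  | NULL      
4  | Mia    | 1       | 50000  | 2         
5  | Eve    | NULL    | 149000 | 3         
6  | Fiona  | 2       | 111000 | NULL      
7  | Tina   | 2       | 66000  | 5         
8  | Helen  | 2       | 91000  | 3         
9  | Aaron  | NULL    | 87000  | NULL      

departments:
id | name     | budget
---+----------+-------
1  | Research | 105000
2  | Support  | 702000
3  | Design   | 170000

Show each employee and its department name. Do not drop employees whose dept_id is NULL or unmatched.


LEFT JOIN keeps every row from employees (the left table); where dept_id has no match in departments, the department columns become NULL. Walk through each employee:
  - employee 1 (Alice): dept_id=3 -> matches Design
  - employee 2 (Victor): dept_id=1 -> matches Research
  - employee 3 (Frank): dept_id=2 -> matches Support
  - employee 4 (Mia): dept_id=1 -> matches Research
  - employee 5 (Eve): dept_id=NULL, no match -> kept with NULL
  - employee 6 (Fiona): dept_id=2 -> matches Support
  - employee 7 (Tina): dept_id=2 -> matches Support
  - employee 8 (Helen): dept_id=2 -> matches Support
  - employee 9 (Aaron): dept_id=NULL, no match -> kept with NULL
All 9 rows appear; 2 have NULL department.

SQL:
SELECT a.name, b.name AS department
FROM employees a
LEFT JOIN departments b ON a.dept_id = b.id

Result:
name   | department
-------+-----------
Alice  | Design    
Victor | Research  
Frank  | Support   
Mia    | Research  
Eve    | NULL      
Fiona  | Support   
Tina   | Support   
Helen  | Support   
Aaron  | NULL      


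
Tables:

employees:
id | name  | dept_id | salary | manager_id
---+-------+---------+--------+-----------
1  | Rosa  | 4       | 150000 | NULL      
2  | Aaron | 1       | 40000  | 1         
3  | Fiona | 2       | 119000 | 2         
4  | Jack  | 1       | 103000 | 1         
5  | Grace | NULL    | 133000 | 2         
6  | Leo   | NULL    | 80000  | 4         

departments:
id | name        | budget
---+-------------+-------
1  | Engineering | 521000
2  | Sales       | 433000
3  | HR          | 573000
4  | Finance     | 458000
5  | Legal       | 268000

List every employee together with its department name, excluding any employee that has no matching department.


INNER JOIN keeps only employees rows whose dept_id matches an id in departments. Walk through each employee:
  - employee 1 (Rosa): dept_id=4 -> matches Finance
  - employee 2 (Aaron): dept_id=1 -> matches Engineering
  - employee 3 (Fiona): dept_id=2 -> matches Sales
  - employee 4 (Jack): dept_id=1 -> matches Engineering
  - employee 5 (Grace): dept_id=NULL, no match -> dropped
  - employee 6 (Leo): dept_id=NULL, no match -> dropped
So 2 of 6 rows are dropped.

SQL:
SELECT a.name, b.name AS department
FROM employees a
INNER JOIN departments b ON a.dept_id = b.id

Result:
name  | department 
------+------------
Rosa  | Finance    
Aaron | Engineering
Fiona | Sales      
Jack  | Engineering


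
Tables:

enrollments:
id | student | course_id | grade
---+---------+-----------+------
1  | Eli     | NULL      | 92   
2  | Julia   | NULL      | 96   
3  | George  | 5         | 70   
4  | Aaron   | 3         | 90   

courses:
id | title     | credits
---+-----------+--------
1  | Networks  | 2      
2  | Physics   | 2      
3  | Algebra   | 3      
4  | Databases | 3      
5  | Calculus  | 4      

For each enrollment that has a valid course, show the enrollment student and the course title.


INNER JOIN keeps only enrollments rows whose course_id matches an id in courses. Walk through each enrollment:
  - enrollment 1 (Eli): course_id=NULL, no match -> dropped
  - enrollment 2 (Julia): course_id=NULL, no match -> dropped
  - enrollment 3 (George): course_id=5 -> matches Calculus
  - enrollment 4 (Aaron): course_id=3 -> matches Algebra
So 2 of 4 rows are dropped.

SQL:
SELECT a.student, b.title AS course
FROM enrollments a
INNER JOIN courses b ON a.course_id = b.id

Result:
student | course  
--------+---------
George  | Calculus
Aaron   | Algebra 


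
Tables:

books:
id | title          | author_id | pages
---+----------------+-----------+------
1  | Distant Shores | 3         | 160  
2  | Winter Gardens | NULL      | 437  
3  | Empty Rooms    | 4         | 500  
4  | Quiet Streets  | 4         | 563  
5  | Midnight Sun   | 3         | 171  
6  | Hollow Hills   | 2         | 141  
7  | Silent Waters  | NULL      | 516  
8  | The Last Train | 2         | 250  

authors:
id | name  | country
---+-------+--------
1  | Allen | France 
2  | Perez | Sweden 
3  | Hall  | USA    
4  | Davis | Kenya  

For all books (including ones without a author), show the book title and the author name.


LEFT JOIN keeps every row from books (the left table); where author_id has no match in authors, the author columns become NULL. Walk through each book:
  - book 1 (Distant Shores): author_id=3 -> matches Hall
  - book 2 (Winter Gardens): author_id=NULL, no match -> kept with NULL
  - book 3 (Empty Rooms): author_id=4 -> matches Davis
  - book 4 (Quiet Streets): author_id=4 -> matches Davis
  - book 5 (Midnight Sun): author_id=3 -> matches Hall
  - book 6 (Hollow Hills): author_id=2 -> matches Perez
  - book 7 (Silent Waters): author_id=NULL, no match -> kept with NULL
  - book 8 (The Last Train): author_id=2 -> matches Perez
All 8 rows appear; 2 have NULL author.

SQL:
SELECT a.title, b.name AS author
FROM books a
LEFT JOIN authors b ON a.author_id = b.id

Result:
title          | author
---------------+-------
Distant Shores | Hall  
Winter Gardens | NULL  
Empty Rooms    | Davis 
Quiet Streets  | Davis 
Midnight Sun   | Hall  
Hollow Hills   | Perez 
Silent Waters  | NULL  
The Last Train | Perez 


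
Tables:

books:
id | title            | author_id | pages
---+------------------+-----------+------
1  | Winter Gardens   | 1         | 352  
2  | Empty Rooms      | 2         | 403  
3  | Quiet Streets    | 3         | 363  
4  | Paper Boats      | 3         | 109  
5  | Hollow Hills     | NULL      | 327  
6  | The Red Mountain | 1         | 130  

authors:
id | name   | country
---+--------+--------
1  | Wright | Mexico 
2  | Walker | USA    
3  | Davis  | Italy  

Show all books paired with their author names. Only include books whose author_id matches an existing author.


INNER JOIN keeps only books rows whose author_id matches an id in authors. Walk through each book:
  - book 1 (Winter Gardens): author_id=1 -> matches Wright
  - book 2 (Empty Rooms): author_id=2 -> matches Walker
  - book 3 (Quiet Streets): author_id=3 -> matches Davis
  - book 4 (Paper Boats): author_id=3 -> matches Davis
  - book 5 (Hollow Hills): author_id=NULL, no match -> dropped
  - book 6 (The Red Mountain): author_id=1 -> matches Wright
So 1 of 6 rows is dropped.

SQL:
SELECT a.title, b.name AS author
FROM books a
INNER JOIN authors b ON a.author_id = b.id

Result:
title            | author
-----------------+-------
Winter Gardens   | Wright
Empty Rooms      | Walker
Quiet Streets    | Davis 
Paper Boats      | Davis 
The Red Mountain | Wright


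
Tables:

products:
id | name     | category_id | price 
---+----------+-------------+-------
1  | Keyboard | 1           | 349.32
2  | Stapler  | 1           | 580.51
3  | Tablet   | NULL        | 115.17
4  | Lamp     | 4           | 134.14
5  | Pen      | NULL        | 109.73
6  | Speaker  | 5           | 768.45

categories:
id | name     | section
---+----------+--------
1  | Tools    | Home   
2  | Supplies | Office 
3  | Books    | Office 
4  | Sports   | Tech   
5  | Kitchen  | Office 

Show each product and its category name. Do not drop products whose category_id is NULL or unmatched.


LEFT JOIN keeps every row from products (the left table); where category_id has no match in categories, the category columns become NULL. Walk through each product:
  - product 1 (Keyboard): category_id=1 -> matches Tools
  - product 2 (Stapler): category_id=1 -> matches Tools
  - product 3 (Tablet): category_id=NULL, no match -> kept with NULL
  - product 4 (Lamp): category_id=4 -> matches Sports
  - product 5 (Pen): category_id=NULL, no match -> kept with NULL
  - product 6 (Speaker): category_id=5 -> matches Kitchen
All 6 rows appear; 2 have NULL category.

SQL:
SELECT a.name, b.name AS category
FROM products a
LEFT JOIN categories b ON a.category_id = b.id

Result:
name     | category
---------+---------
Keyboard | Tools   
Stapler  | Tools   
Tablet   | NULL    
Lamp     | Sports  
Pen      | NULL    
Speaker  | Kitchen 


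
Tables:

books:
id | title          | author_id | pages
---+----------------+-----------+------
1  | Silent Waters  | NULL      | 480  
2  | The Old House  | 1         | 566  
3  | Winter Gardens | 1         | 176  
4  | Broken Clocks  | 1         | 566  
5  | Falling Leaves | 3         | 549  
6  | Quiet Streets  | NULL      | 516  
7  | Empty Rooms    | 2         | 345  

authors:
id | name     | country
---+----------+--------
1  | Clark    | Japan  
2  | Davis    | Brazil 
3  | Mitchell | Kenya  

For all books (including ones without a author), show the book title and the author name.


LEFT JOIN keeps every row from books (the left table); where author_id has no match in authors, the author columns become NULL. Walk through each book:
  - book 1 (Silent Waters): author_id=NULL, no match -> kept with NULL
  - book 2 (The Old House): author_id=1 -> matches Clark
  - book 3 (Winter Gardens): author_id=1 -> matches Clark
  - book 4 (Broken Clocks): author_id=1 -> matches Clark
  - book 5 (Falling Leaves): author_id=3 -> matches Mitchell
  - book 6 (Quiet Streets): author_id=NULL, no match -> kept with NULL
  - book 7 (Empty Rooms): author_id=2 -> matches Davis
All 7 rows appear; 2 have NULL author.

SQL:
SELECT a.title, b.name AS author
FROM books a
LEFT JOIN authors b ON a.author_id = b.id

Result:
title          | author  
---------------+---------
Silent Waters  | NULL    
The Old House  | Clark   
Winter Gardens | Clark   
Broken Clocks  | Clark   
Falling Leaves | Mitchell
Quiet Streets  | NULL    
Empty Rooms    | Davis   


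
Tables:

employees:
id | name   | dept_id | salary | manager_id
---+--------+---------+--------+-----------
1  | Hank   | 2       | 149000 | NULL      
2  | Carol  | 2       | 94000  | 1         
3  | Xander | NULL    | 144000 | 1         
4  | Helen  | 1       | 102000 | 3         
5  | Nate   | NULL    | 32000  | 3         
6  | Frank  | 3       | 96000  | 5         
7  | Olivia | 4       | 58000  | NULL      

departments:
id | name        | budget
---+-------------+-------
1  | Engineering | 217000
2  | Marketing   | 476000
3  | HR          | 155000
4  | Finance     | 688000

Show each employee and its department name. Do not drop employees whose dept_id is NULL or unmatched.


LEFT JOIN keeps every row from employees (the left table); where dept_id has no match in departments, the department columns become NULL. Walk through each employee:
  - employee 1 (Hank): dept_id=2 -> matches Marketing
  - employee 2 (Carol): dept_id=2 -> matches Marketing
  - employee 3 (Xander): dept_id=NULL, no match -> kept with NULL
  - employee 4 (Helen): dept_id=1 -> matches Engineering
  - employee 5 (Nate): dept_id=NULL, no match -> kept with NULL
  - employee 6 (Frank): dept_id=3 -> matches HR
  - employee 7 (Olivia): dept_id=4 -> matches Finance
All 7 rows appear; 2 have NULL department.

SQL:
SELECT a.name, b.name AS department
FROM employees a
LEFT JOIN departments b ON a.dept_id = b.id

Result:
name   | department 
-------+------------
Hank   | Marketing  
Carol  | Marketing  
Xander | NULL       
Helen  | Engineering
Nate   | NULL       
Frank  | HR         
Olivia | Finance    


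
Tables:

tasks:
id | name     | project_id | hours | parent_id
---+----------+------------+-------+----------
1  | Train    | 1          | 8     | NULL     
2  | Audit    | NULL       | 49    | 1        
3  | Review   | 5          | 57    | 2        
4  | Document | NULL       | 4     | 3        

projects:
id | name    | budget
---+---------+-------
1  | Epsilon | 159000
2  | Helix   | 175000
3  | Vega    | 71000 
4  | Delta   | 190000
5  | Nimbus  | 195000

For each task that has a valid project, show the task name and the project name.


INNER JOIN keeps only tasks rows whose project_id matches an id in projects. Walk through each task:
  - task 1 (Train): project_id=1 -> matches Epsilon
  - task 2 (Audit): project_id=NULL, no match -> dropped
  - task 3 (Review): project_id=5 -> matches Nimbus
  - task 4 (Document): project_id=NULL, no match -> dropped
So 2 of 4 rows are dropped.

SQL:
SELECT a.name, b.name AS project
FROM tasks a
INNER JOIN projects b ON a.project_id = b.id

Result:
name   | project
-------+--------
Train  | Epsilon
Review | Nimbus 


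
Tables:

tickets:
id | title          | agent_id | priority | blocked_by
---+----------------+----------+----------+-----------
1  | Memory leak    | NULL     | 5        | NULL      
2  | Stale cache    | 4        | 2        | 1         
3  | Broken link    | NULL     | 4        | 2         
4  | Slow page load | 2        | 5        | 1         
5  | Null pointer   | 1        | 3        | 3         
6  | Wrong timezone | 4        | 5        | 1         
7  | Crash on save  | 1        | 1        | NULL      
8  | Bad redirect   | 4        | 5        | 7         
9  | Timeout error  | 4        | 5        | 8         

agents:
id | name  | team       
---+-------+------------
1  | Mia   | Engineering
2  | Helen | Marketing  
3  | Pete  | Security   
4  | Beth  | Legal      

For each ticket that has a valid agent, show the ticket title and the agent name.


INNER JOIN keeps only tickets rows whose agent_id matches an id in agents. Walk through each ticket:
  - ticket 1 (Memory leak): agent_id=NULL, no match -> dropped
  - ticket 2 (Stale cache): agent_id=4 -> matches Beth
  - ticket 3 (Broken link): agent_id=NULL, no match -> dropped
  - ticket 4 (Slow page load): agent_id=2 -> matches Helen
  - ticket 5 (Null pointer): agent_id=1 -> matches Mia
  - ticket 6 (Wrong timezone): agent_id=4 -> matches Beth
  - ticket 7 (Crash on save): agent_id=1 -> matches Mia
  - ticket 8 (Bad redirect): agent_id=4 -> matches Beth
  - ticket 9 (Timeout error): agent_id=4 -> matches Beth
So 2 of 9 rows are dropped.

SQL:
SELECT a.title, b.name AS agent
FROM tickets a
INNER JOIN agents b ON a.agent_id = b.id

Result:
title          | agent
---------------+------
Stale cache    | Beth 
Slow page load | Helen
Null pointer   | Mia  
Wrong timezone | Beth 
Crash on save  | Mia  
Bad redirect   | Beth 
Timeout error  | Beth 


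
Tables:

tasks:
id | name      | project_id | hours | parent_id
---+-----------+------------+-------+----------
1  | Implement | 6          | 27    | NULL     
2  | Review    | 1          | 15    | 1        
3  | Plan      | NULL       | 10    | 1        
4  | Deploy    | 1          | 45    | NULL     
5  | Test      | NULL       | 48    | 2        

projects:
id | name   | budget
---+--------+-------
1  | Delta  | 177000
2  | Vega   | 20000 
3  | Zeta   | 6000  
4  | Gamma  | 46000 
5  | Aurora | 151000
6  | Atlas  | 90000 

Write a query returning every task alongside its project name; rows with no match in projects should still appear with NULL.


LEFT JOIN keeps every row from tasks (the left table); where project_id has no match in projects, the project columns become NULL. Walk through each task:
  - task 1 (Implement): project_id=6 -> matches Atlas
  - task 2 (Review): project_id=1 -> matches Delta
  - task 3 (Plan): project_id=NULL, no match -> kept with NULL
  - task 4 (Deploy): project_id=1 -> matches Delta
  - task 5 (Test): project_id=NULL, no match -> kept with NULL
All 5 rows appear; 2 have NULL project.

SQL:
SELECT a.name, b.name AS project
FROM tasks a
LEFT JOIN projects b ON a.project_id = b.id

Result:
name      | project
----------+--------
Implement | Atlas  
Review    | Delta  
Plan      | NULL   
Deploy    | Delta  
Test      | NULL   
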